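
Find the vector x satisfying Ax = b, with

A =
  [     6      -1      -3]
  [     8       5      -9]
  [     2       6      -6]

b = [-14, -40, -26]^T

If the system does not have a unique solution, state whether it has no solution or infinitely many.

Row-reduce:
R1 ← R1 / (6).
R2 ← R2 − 8·R1.
R3 ← R3 − 2·R1.
R2 ← R2 / (19/3).
R1 ← R1 + 1/6·R2.
R3 ← R3 − 19/3·R2.
Rank is 2 with 3 unknowns, leaving x_3 free.

infinitely many solutions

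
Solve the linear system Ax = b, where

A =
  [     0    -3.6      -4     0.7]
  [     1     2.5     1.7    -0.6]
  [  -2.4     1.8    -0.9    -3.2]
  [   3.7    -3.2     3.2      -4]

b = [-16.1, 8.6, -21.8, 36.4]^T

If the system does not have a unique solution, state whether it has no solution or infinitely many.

Row-reduce the augmented matrix:
Swap R1 and R2.
R3 ← R3 + 12/5·R1.
R4 ← R4 − 37/10·R1.
R2 ← R2 / (-18/5).
R1 ← R1 − 5/2·R2.
R3 ← R3 − 39/5·R2.
R4 ← R4 + 249/20·R2.
R3 ← R3 / (-823/150).
R1 ← R1 + 97/90·R3.
R2 ← R2 − 10/9·R3.
R4 ← R4 − 3223/300·R3.
R4 ← R4 / (-679243/65840).
R1 ← R1 − 9869/19752·R4.
R2 ← R2 + 8167/9876·R4.
R3 ← R3 − 937/1646·R4.
Reading off the reduced rows gives x_1 = 4, x_2 = -2, x_3 = 6, x_4 = 1.

x_1 = 4, x_2 = -2, x_3 = 6, x_4 = 1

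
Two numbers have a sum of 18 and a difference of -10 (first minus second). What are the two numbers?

first number: 4, second number: 14

Let x = first number, y = second number.
  x + y = 18
  x - y = -10
From equation 1: x = 18 − y.
Substitute into equation 2 and solve: y = 14.
Then x = 4.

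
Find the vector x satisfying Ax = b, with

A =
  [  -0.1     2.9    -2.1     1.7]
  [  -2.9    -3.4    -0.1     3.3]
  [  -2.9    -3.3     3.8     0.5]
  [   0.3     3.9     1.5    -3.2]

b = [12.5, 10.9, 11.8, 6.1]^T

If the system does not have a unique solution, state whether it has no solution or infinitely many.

Row-reduce the augmented matrix:
R1 ← R1 / (-1/10).
R2 ← R2 + 29/10·R1.
R3 ← R3 + 29/10·R1.
R4 ← R4 − 3/10·R1.
R2 ← R2 / (-175/2).
R1 ← R1 + 29·R2.
R3 ← R3 + 437/5·R2.
R4 ← R4 − 63/5·R2.
R3 ← R3 / (34733/8750).
R1 ← R1 − 743/875·R3.
R2 ← R2 + 608/875·R3.
R4 ← R4 − 2472/625·R3.
R4 ← R4 / (-653569/347330).
R1 ← R1 + 39737/34733·R4.
R2 ← R2 − 916/34733·R4.
R3 ← R3 + 24960/34733·R4.
Reading off the reduced rows gives x_1 = -4, x_2 = 4, x_3 = 3, x_4 = 4.

x_1 = -4, x_2 = 4, x_3 = 3, x_4 = 4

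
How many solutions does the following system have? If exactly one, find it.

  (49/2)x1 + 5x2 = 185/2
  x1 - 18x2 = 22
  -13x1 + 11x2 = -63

no solution

Row-reduce:
R1 ← R1 / (49/2).
R2 ← R2 − 1·R1.
R3 ← R3 + 13·R1.
R2 ← R2 / (-892/49).
R1 ← R1 − 10/49·R2.
R3 ← R3 − 669/49·R2.
Row 3 reduces to 0 = -1/4, a contradiction. The system is inconsistent.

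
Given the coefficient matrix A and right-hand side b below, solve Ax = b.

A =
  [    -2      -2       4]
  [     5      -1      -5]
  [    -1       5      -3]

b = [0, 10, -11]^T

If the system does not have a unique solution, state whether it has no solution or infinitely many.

no solution

Row-reduce:
R1 ← R1 / (-2).
R2 ← R2 − 5·R1.
R3 ← R3 + 1·R1.
R2 ← R2 / (-6).
R1 ← R1 − 1·R2.
R3 ← R3 − 6·R2.
Row 3 reduces to 0 = -1, a contradiction. The system is inconsistent.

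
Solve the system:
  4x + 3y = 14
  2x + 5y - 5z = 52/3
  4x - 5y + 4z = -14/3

x = 2, y = 2, z = -2/3

Row-reduce the augmented matrix:
R1 ← R1 / (4).
R2 ← R2 − 2·R1.
R3 ← R3 − 4·R1.
R2 ← R2 / (7/2).
R1 ← R1 − 3/4·R2.
R3 ← R3 + 8·R2.
R3 ← R3 / (-52/7).
R1 ← R1 − 15/14·R3.
R2 ← R2 + 10/7·R3.
Reading off the reduced rows gives x = 2, y = 2, z = -2/3.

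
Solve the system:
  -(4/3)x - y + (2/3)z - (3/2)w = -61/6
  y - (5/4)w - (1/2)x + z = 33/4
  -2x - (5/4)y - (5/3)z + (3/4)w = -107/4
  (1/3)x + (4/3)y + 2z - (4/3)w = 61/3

Row-reduce the augmented matrix:
R1 ← R1 / (-4/3).
R2 ← R2 + 1/2·R1.
R3 ← R3 + 2·R1.
R4 ← R4 − 1/3·R1.
R2 ← R2 / (11/8).
R1 ← R1 − 3/4·R2.
R3 ← R3 − 1/4·R2.
R4 ← R4 − 13/12·R2.
R3 ← R3 / (-185/66).
R1 ← R1 + 10/11·R3.
R2 ← R2 − 6/11·R3.
R4 ← R4 − 52/33·R3.
R4 ← R4 / (131/222).
R1 ← R1 − 18/37·R4.
R2 ← R2 − 4/37·R4.
R3 ← R3 + 165/148·R4.
Reading off the reduced rows gives x = 5, y = 6, z = 6, w = 1.

x = 5, y = 6, z = 6, w = 1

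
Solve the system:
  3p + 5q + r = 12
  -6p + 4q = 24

Row-reduce:
R1 ← R1 / (3).
R2 ← R2 + 6·R1.
R2 ← R2 / (14).
R1 ← R1 − 5/3·R2.
Rank is 2 with 3 unknowns, leaving r free.

infinitely many solutions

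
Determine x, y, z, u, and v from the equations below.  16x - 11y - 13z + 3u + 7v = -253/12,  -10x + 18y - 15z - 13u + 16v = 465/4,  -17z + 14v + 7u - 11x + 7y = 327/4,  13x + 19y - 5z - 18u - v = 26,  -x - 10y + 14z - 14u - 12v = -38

x = -5/2, y = 4/3, z = -7/3, u = -5/4, v = 1

Row-reduce the augmented matrix:
R1 ← R1 / (16).
R2 ← R2 + 10·R1.
R3 ← R3 + 11·R1.
R4 ← R4 − 13·R1.
R5 ← R5 + 1·R1.
R2 ← R2 / (89/8).
R1 ← R1 + 11/16·R2.
R3 ← R3 + 9/16·R2.
R4 ← R4 − 447/16·R2.
R5 ← R5 + 171/16·R2.
R3 ← R3 / (-4825/178).
R1 ← R1 + 399/178·R3.
R2 ← R2 + 185/89·R3.
R4 ← R4 − 11327/178·R3.
R5 ← R5 + 1607/178·R3.
R4 ← R4 / (132467/4825).
R1 ← R1 + 5804/4825·R4.
R2 ← R2 + 1594/965·R4.
R3 ← R3 + 1513/4825·R4.
R5 ← R5 + 131872/4825·R4.
R5 ← R5 / (-1300667/132467).
R1 ← R1 + 58037/132467·R5.
R2 ← R2 + 48793/132467·R5.
R3 ← R3 + 114023/132467·R5.
R4 ← R4 + 54387/132467·R5.
Reading off the reduced rows gives x = -5/2, y = 4/3, z = -7/3, u = -5/4, v = 1.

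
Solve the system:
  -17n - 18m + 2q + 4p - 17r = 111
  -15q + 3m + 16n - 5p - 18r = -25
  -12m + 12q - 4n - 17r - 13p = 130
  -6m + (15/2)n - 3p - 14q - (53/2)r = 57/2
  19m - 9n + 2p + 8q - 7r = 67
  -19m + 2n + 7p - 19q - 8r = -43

Row-reduce:
R1 ← R1 / (-18).
R2 ← R2 − 3·R1.
R3 ← R3 + 12·R1.
R4 ← R4 + 6·R1.
R5 ← R5 − 19·R1.
R6 ← R6 + 19·R1.
R2 ← R2 / (79/6).
R1 ← R1 − 17/18·R2.
R3 ← R3 − 22/3·R2.
R4 ← R4 − 79/6·R2.
R5 ← R5 + 485/18·R2.
R6 ← R6 − 359/18·R2.
R3 ← R3 / (-1047/79).
R1 ← R1 − 7/79·R3.
R2 ← R2 + 26/79·R3.
R5 ← R5 + 209/79·R3.
R6 ← R6 − 738/79·R3.
Swap R4 and R5.
R4 ← R4 / (-24775/1047).
R1 ← R1 − 1117/1047·R4.
R2 ← R2 + 552/349·R4.
R3 ← R3 + 496/349·R4.
R6 ← R6 − 15058/1047·R4.
Swap R5 and R6.
R5 ← R5 / (57872/14865).
R1 ← R1 + 9242/14865·R5.
R2 ← R2 − 42611/14865·R5.
R3 ← R3 − 54733/14865·R5.
R4 ← R4 − 14399/4955·R5.
Row 6 reduces to 0 = -2, a contradiction. The system is inconsistent.

no solution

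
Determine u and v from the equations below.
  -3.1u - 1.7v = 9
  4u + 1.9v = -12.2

u = -4, v = 2

Row-reduce the augmented matrix:
R1 ← R1 / (-31/10).
R2 ← R2 − 4·R1.
R2 ← R2 / (-91/310).
R1 ← R1 − 17/31·R2.
Reading off the reduced rows gives u = -4, v = 2.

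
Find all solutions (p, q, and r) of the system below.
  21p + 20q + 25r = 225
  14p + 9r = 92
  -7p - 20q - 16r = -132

Row-reduce:
R1 ← R1 / (21).
R2 ← R2 − 14·R1.
R3 ← R3 + 7·R1.
R2 ← R2 / (-40/3).
R1 ← R1 − 20/21·R2.
R3 ← R3 + 40/3·R2.
Row 3 reduces to 0 = 1, a contradiction. The system is inconsistent.

no solution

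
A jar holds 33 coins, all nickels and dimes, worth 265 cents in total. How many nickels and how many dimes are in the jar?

nickels: 13, dimes: 20

Let n = nickels, d = dimes.
  n + d = 33
  5n + 10d = 265
From equation 1: n = 33 − d.
Substitute into equation 2 and solve: d = 20.
Then n = 13.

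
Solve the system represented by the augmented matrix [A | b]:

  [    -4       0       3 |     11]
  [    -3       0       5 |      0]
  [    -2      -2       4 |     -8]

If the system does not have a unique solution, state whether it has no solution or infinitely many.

x_1 = -5, x_2 = 3, x_3 = -3

Row-reduce the augmented matrix:
R1 ← R1 / (-4).
R2 ← R2 + 3·R1.
R3 ← R3 + 2·R1.
Swap R2 and R3.
R2 ← R2 / (-2).
R3 ← R3 / (11/4).
R1 ← R1 + 3/4·R3.
R2 ← R2 + 5/4·R3.
Reading off the reduced rows gives x_1 = -5, x_2 = 3, x_3 = -3.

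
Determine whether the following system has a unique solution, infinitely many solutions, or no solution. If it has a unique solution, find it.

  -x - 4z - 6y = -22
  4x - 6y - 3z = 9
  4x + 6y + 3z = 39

Row-reduce the augmented matrix:
R1 ← R1 / (-1).
R2 ← R2 − 4·R1.
R3 ← R3 − 4·R1.
R2 ← R2 / (-30).
R1 ← R1 − 6·R2.
R3 ← R3 + 18·R2.
R3 ← R3 / (-8/5).
R1 ← R1 − 1/5·R3.
R2 ← R2 − 19/30·R3.
Reading off the reduced rows gives x = 6, y = 2, z = 1.

x = 6, y = 2, z = 1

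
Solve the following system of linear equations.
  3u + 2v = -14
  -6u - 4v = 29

no solution

Row-reduce:
R1 ← R1 / (3).
R2 ← R2 + 6·R1.
Row 2 reduces to 0 = 1, a contradiction. The system is inconsistent.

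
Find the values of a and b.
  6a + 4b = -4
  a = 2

Row-reduce the augmented matrix:
R1 ← R1 / (6).
R2 ← R2 − 1·R1.
R2 ← R2 / (-2/3).
R1 ← R1 − 2/3·R2.
Reading off the reduced rows gives a = 2, b = -4.

a = 2, b = -4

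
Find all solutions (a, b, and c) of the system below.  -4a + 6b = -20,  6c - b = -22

infinitely many solutions

Row-reduce:
R1 ← R1 / (-4).
R2 ← R2 / (-1).
R1 ← R1 + 3/2·R2.
Rank is 2 with 3 unknowns, leaving c free.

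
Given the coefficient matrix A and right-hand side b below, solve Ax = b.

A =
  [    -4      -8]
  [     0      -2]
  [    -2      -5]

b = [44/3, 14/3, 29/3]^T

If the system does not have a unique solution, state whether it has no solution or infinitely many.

x_1 = 1, x_2 = -7/3

Row-reduce the augmented matrix:
R1 ← R1 / (-4).
R3 ← R3 + 2·R1.
R2 ← R2 / (-2).
R1 ← R1 − 2·R2.
R3 ← R3 + 1·R2.
R3 reduces to 0 = 0, so the extra equation is consistent.
Reading off the reduced rows gives x_1 = 1, x_2 = -7/3.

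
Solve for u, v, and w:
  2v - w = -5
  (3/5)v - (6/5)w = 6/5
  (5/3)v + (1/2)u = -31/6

u = 3, v = -4, w = -3

Row-reduce the augmented matrix:
Swap R1 and R3.
R1 ← R1 / (1/2).
R2 ← R2 / (3/5).
R1 ← R1 − 10/3·R2.
R3 ← R3 − 2·R2.
R3 ← R3 / (3).
R1 ← R1 − 20/3·R3.
R2 ← R2 + 2·R3.
Reading off the reduced rows gives u = 3, v = -4, w = -3.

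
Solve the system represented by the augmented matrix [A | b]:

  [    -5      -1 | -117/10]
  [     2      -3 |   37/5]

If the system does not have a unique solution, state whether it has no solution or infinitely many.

x_1 = 5/2, x_2 = -4/5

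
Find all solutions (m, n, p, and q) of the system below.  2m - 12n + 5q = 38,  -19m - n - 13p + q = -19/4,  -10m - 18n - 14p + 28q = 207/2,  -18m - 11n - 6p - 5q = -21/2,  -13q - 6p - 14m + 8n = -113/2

m = 2, n = -2, p = -9/4, q = 2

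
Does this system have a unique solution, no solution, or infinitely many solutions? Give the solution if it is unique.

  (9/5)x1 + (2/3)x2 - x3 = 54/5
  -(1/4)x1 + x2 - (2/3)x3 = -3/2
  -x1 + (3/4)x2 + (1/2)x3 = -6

x1 = 6, x2 = 0, x3 = 0

Row-reduce the augmented matrix:
R1 ← R1 / (9/5).
R2 ← R2 + 1/4·R1.
R3 ← R3 + 1·R1.
R2 ← R2 / (59/54).
R1 ← R1 − 10/27·R2.
R3 ← R3 − 121/108·R2.
R3 ← R3 / (1091/1416).
R1 ← R1 + 50/177·R3.
R2 ← R2 + 87/118·R3.
Reading off the reduced rows gives x1 = 6, x2 = 0, x3 = 0.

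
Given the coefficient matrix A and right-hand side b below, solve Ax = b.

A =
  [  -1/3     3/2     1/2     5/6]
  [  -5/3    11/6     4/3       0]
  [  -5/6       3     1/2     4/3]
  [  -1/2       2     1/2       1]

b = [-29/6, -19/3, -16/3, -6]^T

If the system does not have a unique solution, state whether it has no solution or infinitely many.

Row-reduce:
R1 ← R1 / (-1/3).
R2 ← R2 + 5/3·R1.
R3 ← R3 + 5/6·R1.
R4 ← R4 + 1/2·R1.
R2 ← R2 / (-17/3).
R1 ← R1 + 9/2·R2.
R3 ← R3 + 3/4·R2.
R4 ← R4 + 1/4·R2.
R3 ← R3 / (-81/136).
R1 ← R1 + 39/68·R3.
R2 ← R2 − 7/34·R3.
R4 ← R4 + 27/136·R3.
Row 4 reduces to 0 = -1, a contradiction. The system is inconsistent.

no solution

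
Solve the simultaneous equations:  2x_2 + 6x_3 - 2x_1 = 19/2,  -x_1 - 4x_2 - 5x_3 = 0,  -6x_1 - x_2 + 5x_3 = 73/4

x_1 = -1, x_2 = -9/4, x_3 = 2

Row-reduce the augmented matrix:
R1 ← R1 / (-2).
R2 ← R2 + 1·R1.
R3 ← R3 + 6·R1.
R2 ← R2 / (-5).
R1 ← R1 + 1·R2.
R3 ← R3 + 7·R2.
R3 ← R3 / (-9/5).
R1 ← R1 + 7/5·R3.
R2 ← R2 − 8/5·R3.
Reading off the reduced rows gives x_1 = -1, x_2 = -9/4, x_3 = 2.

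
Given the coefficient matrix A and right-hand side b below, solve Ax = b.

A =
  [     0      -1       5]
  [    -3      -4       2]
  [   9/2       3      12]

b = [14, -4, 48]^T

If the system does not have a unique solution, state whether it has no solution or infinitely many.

Row-reduce:
Swap R1 and R2.
R1 ← R1 / (-3).
R3 ← R3 − 9/2·R1.
R2 ← R2 / (-1).
R1 ← R1 − 4/3·R2.
R3 ← R3 + 3·R2.
Rank is 2 with 3 unknowns, leaving x_3 free.

infinitely many solutions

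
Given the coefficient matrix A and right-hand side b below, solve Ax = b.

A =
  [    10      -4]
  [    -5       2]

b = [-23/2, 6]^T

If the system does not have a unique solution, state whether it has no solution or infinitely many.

Row-reduce:
R1 ← R1 / (10).
R2 ← R2 + 5·R1.
Row 2 reduces to 0 = 1/4, a contradiction. The system is inconsistent.

no solution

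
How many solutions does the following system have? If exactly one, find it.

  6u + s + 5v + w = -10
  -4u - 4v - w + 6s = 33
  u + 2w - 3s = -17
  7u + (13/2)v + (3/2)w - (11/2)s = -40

no solution

Row-reduce:
R1 ← R1 / (6).
R2 ← R2 + 4·R1.
R3 ← R3 − 1·R1.
R4 ← R4 − 7·R1.
R2 ← R2 / (-2/3).
R1 ← R1 − 5/6·R2.
R3 ← R3 + 5/6·R2.
R4 ← R4 − 2/3·R2.
R3 ← R3 / (9/4).
R1 ← R1 + 1/4·R3.
R2 ← R2 − 1/2·R3.
Row 4 reduces to 0 = -2, a contradiction. The system is inconsistent.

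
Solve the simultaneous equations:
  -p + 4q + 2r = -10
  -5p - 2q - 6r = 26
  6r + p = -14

Row-reduce the augmented matrix:
R1 ← R1 / (-1).
R2 ← R2 + 5·R1.
R3 ← R3 − 1·R1.
R2 ← R2 / (-22).
R1 ← R1 + 4·R2.
R3 ← R3 − 4·R2.
R3 ← R3 / (56/11).
R1 ← R1 − 10/11·R3.
R2 ← R2 − 8/11·R3.
Reading off the reduced rows gives p = -2, q = -2, r = -2.

p = -2, q = -2, r = -2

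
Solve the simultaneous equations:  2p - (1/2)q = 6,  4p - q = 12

Row-reduce:
R1 ← R1 / (2).
R2 ← R2 − 4·R1.
Rank is 1 with 2 unknowns, leaving q free.

infinitely many solutions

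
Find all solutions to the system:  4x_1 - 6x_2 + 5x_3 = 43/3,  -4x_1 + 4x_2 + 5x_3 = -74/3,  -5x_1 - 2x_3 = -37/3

x_1 = 3, x_2 = -3/2, x_3 = -4/3

Row-reduce the augmented matrix:
R1 ← R1 / (4).
R2 ← R2 + 4·R1.
R3 ← R3 + 5·R1.
R2 ← R2 / (-2).
R1 ← R1 + 3/2·R2.
R3 ← R3 + 15/2·R2.
R3 ← R3 / (-133/4).
R1 ← R1 + 25/4·R3.
R2 ← R2 + 5·R3.
Reading off the reduced rows gives x_1 = 3, x_2 = -3/2, x_3 = -4/3.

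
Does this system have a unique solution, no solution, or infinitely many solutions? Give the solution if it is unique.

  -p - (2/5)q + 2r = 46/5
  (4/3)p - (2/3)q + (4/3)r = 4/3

Row-reduce:
R1 ← R1 / (-1).
R2 ← R2 − 4/3·R1.
R2 ← R2 / (-6/5).
R1 ← R1 − 2/5·R2.
Rank is 2 with 3 unknowns, leaving r free.

infinitely many solutions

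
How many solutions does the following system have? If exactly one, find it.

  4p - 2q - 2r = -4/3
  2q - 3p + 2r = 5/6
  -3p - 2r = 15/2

Row-reduce the augmented matrix:
R1 ← R1 / (4).
R2 ← R2 + 3·R1.
R3 ← R3 + 3·R1.
R2 ← R2 / (1/2).
R1 ← R1 + 1/2·R2.
R3 ← R3 + 3/2·R2.
R3 ← R3 / (-2).
R2 ← R2 − 1·R3.
Reading off the reduced rows gives p = -1/2, q = 8/3, r = -3.

p = -1/2, q = 8/3, r = -3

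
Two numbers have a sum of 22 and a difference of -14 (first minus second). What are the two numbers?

Let x = first number, y = second number.
  x + y = 22
  x - y = -14
Row-reduce the augmented matrix:
R2 ← R2 − 1·R1.
R2 ← R2 / (-2).
R1 ← R1 − 1·R2.
Reading off the reduced rows gives x = 4, y = 18.

first number: 4, second number: 18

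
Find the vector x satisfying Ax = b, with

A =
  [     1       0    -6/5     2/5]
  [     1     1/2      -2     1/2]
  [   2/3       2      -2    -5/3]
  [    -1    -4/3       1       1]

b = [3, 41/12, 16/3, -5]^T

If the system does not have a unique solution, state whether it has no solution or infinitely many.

x_1 = 3, x_2 = 1/2, x_3 = -1/3, x_4 = -1

Row-reduce the augmented matrix:
R2 ← R2 − 1·R1.
R3 ← R3 − 2/3·R1.
R4 ← R4 + 1·R1.
R2 ← R2 / (1/2).
R3 ← R3 − 2·R2.
R4 ← R4 + 4/3·R2.
R3 ← R3 / (2).
R1 ← R1 + 6/5·R3.
R2 ← R2 + 8/5·R3.
R4 ← R4 + 7/3·R3.
R4 ← R4 / (-19/18).
R1 ← R1 + 1·R4.
R2 ← R2 + 5/3·R4.
R3 ← R3 + 7/6·R4.
Reading off the reduced rows gives x_1 = 3, x_2 = 1/2, x_3 = -1/3, x_4 = -1.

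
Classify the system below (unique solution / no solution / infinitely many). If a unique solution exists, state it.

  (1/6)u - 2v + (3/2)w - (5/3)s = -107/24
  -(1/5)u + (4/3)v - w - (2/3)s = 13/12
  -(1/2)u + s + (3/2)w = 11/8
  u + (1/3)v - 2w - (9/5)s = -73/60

u = 5/4, v = 2, w = 2/3, s = 1

Row-reduce the augmented matrix:
R1 ← R1 / (1/6).
R2 ← R2 + 1/5·R1.
R3 ← R3 + 1/2·R1.
R4 ← R4 − 1·R1.
R2 ← R2 / (-16/15).
R1 ← R1 + 12·R2.
R3 ← R3 + 6·R2.
R4 ← R4 − 37/3·R2.
R3 ← R3 / (3/2).
R2 ← R2 + 3/4·R3.
R4 ← R4 + 7/4·R3.
R4 ← R4 / (-49/5).
R1 ← R1 − 20·R4.
R2 ← R2 − 8·R4.
R3 ← R3 − 22/3·R4.
Reading off the reduced rows gives u = 5/4, v = 2, w = 2/3, s = 1.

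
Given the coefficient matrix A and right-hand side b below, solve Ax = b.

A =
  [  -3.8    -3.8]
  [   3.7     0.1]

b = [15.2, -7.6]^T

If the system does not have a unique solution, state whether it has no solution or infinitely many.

Row-reduce the augmented matrix:
R1 ← R1 / (-19/5).
R2 ← R2 − 37/10·R1.
R2 ← R2 / (-18/5).
R1 ← R1 − 1·R2.
Reading off the reduced rows gives x_1 = -2, x_2 = -2.

x_1 = -2, x_2 = -2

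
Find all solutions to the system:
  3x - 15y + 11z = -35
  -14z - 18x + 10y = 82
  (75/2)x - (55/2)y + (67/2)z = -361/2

no solution

Row-reduce:
R1 ← R1 / (3).
R2 ← R2 + 18·R1.
R3 ← R3 − 75/2·R1.
R2 ← R2 / (-80).
R1 ← R1 + 5·R2.
R3 ← R3 − 160·R2.
Row 3 reduces to 0 = 1, a contradiction. The system is inconsistent.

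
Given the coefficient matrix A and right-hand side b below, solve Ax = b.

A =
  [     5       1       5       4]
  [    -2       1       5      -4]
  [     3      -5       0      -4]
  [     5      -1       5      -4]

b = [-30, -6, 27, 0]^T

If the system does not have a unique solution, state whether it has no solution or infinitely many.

x_1 = 0, x_2 = -3, x_3 = -3, x_4 = -3

Row-reduce the augmented matrix:
R1 ← R1 / (5).
R2 ← R2 + 2·R1.
R3 ← R3 − 3·R1.
R4 ← R4 − 5·R1.
R2 ← R2 / (7/5).
R1 ← R1 − 1/5·R2.
R3 ← R3 + 28/5·R2.
R4 ← R4 + 2·R2.
R3 ← R3 / (25).
R2 ← R2 − 5·R3.
R4 ← R4 − 10·R3.
R4 ← R4 / (-176/35).
R1 ← R1 − 8/7·R4.
R2 ← R2 − 52/35·R4.
R3 ← R3 + 16/25·R4.
Reading off the reduced rows gives x_1 = 0, x_2 = -3, x_3 = -3, x_4 = -3.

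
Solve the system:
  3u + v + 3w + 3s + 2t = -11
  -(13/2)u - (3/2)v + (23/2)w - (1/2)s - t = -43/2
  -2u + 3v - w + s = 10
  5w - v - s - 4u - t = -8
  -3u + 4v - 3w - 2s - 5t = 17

infinitely many solutions

Row-reduce:
R1 ← R1 / (3).
R2 ← R2 + 13/2·R1.
R3 ← R3 + 2·R1.
R4 ← R4 + 4·R1.
R5 ← R5 + 3·R1.
R2 ← R2 / (2/3).
R1 ← R1 − 1/3·R2.
R3 ← R3 − 11/3·R2.
R4 ← R4 − 1/3·R2.
R5 ← R5 − 5·R2.
R3 ← R3 / (-98).
R1 ← R1 + 8·R3.
R2 ← R2 − 27·R3.
R5 ← R5 + 135·R3.
Swap R4 and R5.
R4 ← R4 / (-131/49).
R1 ← R1 − 22/49·R4.
R2 ← R2 − 36/49·R4.
R3 ← R3 − 15/49·R4.
Rank is 4 with 5 unknowns, leaving t free.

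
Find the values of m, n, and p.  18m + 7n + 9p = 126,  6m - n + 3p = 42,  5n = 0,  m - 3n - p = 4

m = 6, n = 0, p = 2

Row-reduce the augmented matrix:
R1 ← R1 / (18).
R2 ← R2 − 6·R1.
R4 ← R4 − 1·R1.
R2 ← R2 / (-10/3).
R1 ← R1 − 7/18·R2.
R3 ← R3 − 5·R2.
R4 ← R4 + 61/18·R2.
Swap R3 and R4.
R3 ← R3 / (-3/2).
R1 ← R1 − 1/2·R3.
R4 reduces to 0 = 0, so the extra equation is consistent.
Reading off the reduced rows gives m = 6, n = 0, p = 2.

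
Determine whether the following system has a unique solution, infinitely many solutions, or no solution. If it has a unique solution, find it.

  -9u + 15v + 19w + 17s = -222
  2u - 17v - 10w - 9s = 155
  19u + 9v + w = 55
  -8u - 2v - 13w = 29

Row-reduce the augmented matrix:
R1 ← R1 / (-9).
R2 ← R2 − 2·R1.
R3 ← R3 − 19·R1.
R4 ← R4 + 8·R1.
R2 ← R2 / (-41/3).
R1 ← R1 + 5/3·R2.
R3 ← R3 − 122/3·R2.
R4 ← R4 + 46/3·R2.
R3 ← R3 / (2942/123).
R1 ← R1 + 173/123·R3.
R2 ← R2 − 52/123·R3.
R4 ← R4 + 2879/123·R3.
R4 ← R4 / (31367/2942).
R1 ← R1 + 163/2942·R4.
R2 ← R2 − 33/1471·R4.
R3 ← R3 − 2503/2942·R4.
Reading off the reduced rows gives u = 6, v = -6, w = -5, s = 1.

u = 6, v = -6, w = -5, s = 1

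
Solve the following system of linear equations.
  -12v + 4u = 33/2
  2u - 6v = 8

no solution

Row-reduce:
R1 ← R1 / (4).
R2 ← R2 − 2·R1.
Row 2 reduces to 0 = -1/4, a contradiction. The system is inconsistent.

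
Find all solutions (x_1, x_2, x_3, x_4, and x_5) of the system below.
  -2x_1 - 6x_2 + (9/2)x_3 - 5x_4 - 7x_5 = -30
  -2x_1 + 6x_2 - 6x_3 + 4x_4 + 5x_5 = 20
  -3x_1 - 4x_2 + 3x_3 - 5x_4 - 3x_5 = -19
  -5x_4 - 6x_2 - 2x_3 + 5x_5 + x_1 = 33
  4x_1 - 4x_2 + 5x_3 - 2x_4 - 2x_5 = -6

no solution

Row-reduce:
R1 ← R1 / (-2).
R2 ← R2 + 2·R1.
R3 ← R3 + 3·R1.
R4 ← R4 − 1·R1.
R5 ← R5 − 4·R1.
R2 ← R2 / (12).
R1 ← R1 − 3·R2.
R3 ← R3 − 5·R2.
R4 ← R4 + 9·R2.
R5 ← R5 + 16·R2.
R3 ← R3 / (5/8).
R1 ← R1 − 3/8·R3.
R2 ← R2 + 7/8·R3.
R4 ← R4 + 61/8·R3.
R4 ← R4 / (-16).
R1 ← R1 − 1·R4.
R2 ← R2 + 1·R4.
R3 ← R3 + 2·R4.
Row 5 reduces to 0 = 2/3, a contradiction. The system is inconsistent.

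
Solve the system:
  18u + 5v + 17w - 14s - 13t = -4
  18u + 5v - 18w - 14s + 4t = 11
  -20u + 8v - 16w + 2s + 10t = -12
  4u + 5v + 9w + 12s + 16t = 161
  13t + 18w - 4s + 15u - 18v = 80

Row-reduce the augmented matrix:
R1 ← R1 / (18).
R2 ← R2 − 18·R1.
R3 ← R3 + 20·R1.
R4 ← R4 − 4·R1.
R5 ← R5 − 15·R1.
Swap R2 and R3.
R2 ← R2 / (122/9).
R1 ← R1 − 5/18·R2.
R4 ← R4 − 35/9·R2.
R5 ← R5 + 133/6·R2.
R3 ← R3 / (-35).
R1 ← R1 − 54/61·R3.
R2 ← R2 − 13/61·R3.
R4 ← R4 − 268/61·R3.
R5 ← R5 − 522/61·R3.
R4 ← R4 / (19).
R1 ← R1 + 1/2·R4.
R2 ← R2 + 1·R4.
R5 ← R5 + 29/2·R4.
R5 ← R5 / (437393/11590).
R1 ← R1 − 6257/16226·R5.
R2 ← R2 − 7701/8113·R5.
R3 ← R3 + 17/35·R5.
R4 ← R4 − 47606/40565·R5.
Reading off the reduced rows gives u = 3, v = 3, w = 2, s = 3, t = 5.

u = 3, v = 3, w = 2, s = 3, t = 5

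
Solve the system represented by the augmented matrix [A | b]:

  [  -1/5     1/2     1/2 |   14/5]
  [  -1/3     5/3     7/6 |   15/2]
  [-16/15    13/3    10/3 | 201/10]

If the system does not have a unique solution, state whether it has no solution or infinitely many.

Row-reduce:
R1 ← R1 / (-1/5).
R2 ← R2 + 1/3·R1.
R3 ← R3 + 16/15·R1.
R2 ← R2 / (5/6).
R1 ← R1 + 5/2·R2.
R3 ← R3 − 5/3·R2.
Row 3 reduces to 0 = -1/2, a contradiction. The system is inconsistent.

no solution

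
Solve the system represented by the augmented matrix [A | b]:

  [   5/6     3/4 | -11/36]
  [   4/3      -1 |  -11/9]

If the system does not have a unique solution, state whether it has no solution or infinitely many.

Row-reduce the augmented matrix:
R1 ← R1 / (5/6).
R2 ← R2 − 4/3·R1.
R2 ← R2 / (-11/5).
R1 ← R1 − 9/10·R2.
Reading off the reduced rows gives x_1 = -2/3, x_2 = 1/3.

x_1 = -2/3, x_2 = 1/3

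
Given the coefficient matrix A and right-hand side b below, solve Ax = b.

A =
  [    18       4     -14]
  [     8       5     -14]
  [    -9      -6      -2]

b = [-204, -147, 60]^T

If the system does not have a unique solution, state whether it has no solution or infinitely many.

Row-reduce the augmented matrix:
R1 ← R1 / (18).
R2 ← R2 − 8·R1.
R3 ← R3 + 9·R1.
R2 ← R2 / (29/9).
R1 ← R1 − 2/9·R2.
R3 ← R3 + 4·R2.
R3 ← R3 / (-541/29).
R1 ← R1 + 7/29·R3.
R2 ← R2 + 70/29·R3.
Reading off the reduced rows gives x_1 = -6, x_2 = -3, x_3 = 6.

x_1 = -6, x_2 = -3, x_3 = 6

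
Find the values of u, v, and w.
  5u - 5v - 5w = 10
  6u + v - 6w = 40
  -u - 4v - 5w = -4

u = 3, v = 4, w = -3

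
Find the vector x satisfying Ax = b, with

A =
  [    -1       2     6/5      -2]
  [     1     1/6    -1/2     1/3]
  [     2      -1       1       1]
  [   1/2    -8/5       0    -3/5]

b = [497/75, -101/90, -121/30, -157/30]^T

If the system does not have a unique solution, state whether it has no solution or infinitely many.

x_1 = -4/3, x_2 = 8/3, x_3 = 4/5, x_4 = 1/2

Row-reduce the augmented matrix:
R1 ← R1 / (-1).
R2 ← R2 − 1·R1.
R3 ← R3 − 2·R1.
R4 ← R4 − 1/2·R1.
R2 ← R2 / (13/6).
R1 ← R1 + 2·R2.
R3 ← R3 − 3·R2.
R4 ← R4 + 3/5·R2.
R3 ← R3 / (158/65).
R1 ← R1 + 36/65·R3.
R2 ← R2 − 21/65·R3.
R4 ← R4 − 258/325·R3.
R4 ← R4 / (-145/79).
R1 ← R1 − 24/79·R4.
R2 ← R2 + 107/158·R4.
R3 ← R3 + 45/158·R4.
Reading off the reduced rows gives x_1 = -4/3, x_2 = 8/3, x_3 = 4/5, x_4 = 1/2.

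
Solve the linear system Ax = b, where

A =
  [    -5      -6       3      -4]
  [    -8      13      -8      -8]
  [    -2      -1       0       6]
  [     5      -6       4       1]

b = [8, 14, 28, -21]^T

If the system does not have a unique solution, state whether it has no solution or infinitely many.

Row-reduce:
R1 ← R1 / (-5).
R2 ← R2 + 8·R1.
R3 ← R3 + 2·R1.
R4 ← R4 − 5·R1.
R2 ← R2 / (113/5).
R1 ← R1 − 6/5·R2.
R3 ← R3 − 7/5·R2.
R4 ← R4 + 12·R2.
R3 ← R3 / (-46/113).
R1 ← R1 − 9/113·R3.
R2 ← R2 + 64/113·R3.
R4 ← R4 − 23/113·R3.
Rank is 3 with 4 unknowns, leaving x_4 free.

infinitely many solutions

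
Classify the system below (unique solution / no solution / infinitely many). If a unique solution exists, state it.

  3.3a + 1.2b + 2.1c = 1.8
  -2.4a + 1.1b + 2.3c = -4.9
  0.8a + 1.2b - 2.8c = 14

Row-reduce the augmented matrix:
R1 ← R1 / (33/10).
R2 ← R2 + 12/5·R1.
R3 ← R3 − 4/5·R1.
R2 ← R2 / (217/110).
R1 ← R1 − 4/11·R2.
R3 ← R3 − 10/11·R2.
R3 ← R3 / (-5504/1085).
R1 ← R1 + 15/217·R3.
R2 ← R2 − 421/217·R3.
Reading off the reduced rows gives a = 1, b = 4, c = -3.

a = 1, b = 4, c = -3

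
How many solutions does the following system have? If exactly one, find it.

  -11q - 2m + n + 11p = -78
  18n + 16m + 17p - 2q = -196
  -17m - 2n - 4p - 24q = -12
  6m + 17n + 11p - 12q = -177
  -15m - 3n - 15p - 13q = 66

m = -2, n = -5, p = -4, q = 3

Row-reduce the augmented matrix:
R1 ← R1 / (-2).
R2 ← R2 − 16·R1.
R3 ← R3 + 17·R1.
R4 ← R4 − 6·R1.
R5 ← R5 + 15·R1.
R2 ← R2 / (26).
R1 ← R1 + 1/2·R2.
R3 ← R3 + 21/2·R2.
R4 ← R4 − 20·R2.
R5 ← R5 + 21/2·R2.
R3 ← R3 / (-2865/52).
R1 ← R1 + 181/52·R3.
R2 ← R2 − 105/26·R3.
R4 ← R4 + 478/13·R3.
R5 ← R5 + 2865/52·R3.
R4 ← R4 / (6031/2865).
R1 ← R1 − 4798/2865·R4.
R2 ← R2 + 197/191·R4.
R3 ← R3 + 1724/2865·R4.
R5 reduces to 0 = 0, so the extra equation is consistent.
Reading off the reduced rows gives m = -2, n = -5, p = -4, q = 3.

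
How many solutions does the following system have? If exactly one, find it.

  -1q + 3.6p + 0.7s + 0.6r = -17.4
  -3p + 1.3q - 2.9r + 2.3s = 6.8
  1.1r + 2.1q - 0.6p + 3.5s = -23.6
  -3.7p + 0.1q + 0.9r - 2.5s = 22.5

p = -3, q = 0, r = -4, s = -6

Row-reduce the augmented matrix:
R1 ← R1 / (18/5).
R2 ← R2 + 3·R1.
R3 ← R3 + 3/5·R1.
R4 ← R4 + 37/10·R1.
R2 ← R2 / (7/15).
R1 ← R1 + 5/18·R2.
R3 ← R3 − 29/15·R2.
R4 ← R4 + 167/180·R2.
R3 ← R3 / (78/7).
R1 ← R1 + 53/42·R3.
R2 ← R2 + 36/7·R3.
R4 ← R4 + 1367/420·R3.
R4 ← R4 / (17773/11700).
R1 ← R1 − 566/585·R4.
R2 ← R2 − 607/260·R4.
R3 ← R3 + 583/780·R4.
Reading off the reduced rows gives p = -3, q = 0, r = -4, s = -6.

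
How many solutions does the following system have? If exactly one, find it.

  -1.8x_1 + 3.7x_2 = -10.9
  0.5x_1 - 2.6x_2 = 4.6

x_1 = 4, x_2 = -1

Row-reduce the augmented matrix:
R1 ← R1 / (-9/5).
R2 ← R2 − 1/2·R1.
R2 ← R2 / (-283/180).
R1 ← R1 + 37/18·R2.
Reading off the reduced rows gives x_1 = 4, x_2 = -1.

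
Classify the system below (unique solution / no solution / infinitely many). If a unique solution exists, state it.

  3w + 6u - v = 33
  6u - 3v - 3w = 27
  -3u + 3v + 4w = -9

Row-reduce the augmented matrix:
R1 ← R1 / (6).
R2 ← R2 − 6·R1.
R3 ← R3 + 3·R1.
R2 ← R2 / (-2).
R1 ← R1 + 1/6·R2.
R3 ← R3 − 5/2·R2.
R3 ← R3 / (-2).
R1 ← R1 − 1·R3.
R2 ← R2 − 3·R3.
Reading off the reduced rows gives u = 6, v = 3, w = 0.

u = 6, v = 3, w = 0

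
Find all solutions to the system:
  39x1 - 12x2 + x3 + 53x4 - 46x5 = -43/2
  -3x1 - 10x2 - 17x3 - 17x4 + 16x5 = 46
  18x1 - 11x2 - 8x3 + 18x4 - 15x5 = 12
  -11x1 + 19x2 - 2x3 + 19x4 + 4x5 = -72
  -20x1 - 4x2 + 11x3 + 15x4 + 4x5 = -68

no solution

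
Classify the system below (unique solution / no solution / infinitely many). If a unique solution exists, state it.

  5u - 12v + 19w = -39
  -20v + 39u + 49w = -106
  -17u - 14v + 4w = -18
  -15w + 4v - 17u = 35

no solution

Row-reduce:
R1 ← R1 / (5).
R2 ← R2 − 39·R1.
R3 ← R3 + 17·R1.
R4 ← R4 + 17·R1.
R2 ← R2 / (368/5).
R1 ← R1 + 12/5·R2.
R3 ← R3 + 274/5·R2.
R4 ← R4 + 184/5·R2.
R3 ← R3 / (-121/23).
R1 ← R1 − 13/23·R3.
R2 ← R2 + 31/23·R3.
Row 4 reduces to 0 = 3/2, a contradiction. The system is inconsistent.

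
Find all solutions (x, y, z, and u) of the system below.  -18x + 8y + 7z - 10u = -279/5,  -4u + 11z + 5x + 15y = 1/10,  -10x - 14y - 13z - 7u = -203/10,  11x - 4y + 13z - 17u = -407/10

x = 2, y = 3/2, z = -12/5, u = 3/2

Row-reduce the augmented matrix:
R1 ← R1 / (-18).
R2 ← R2 − 5·R1.
R3 ← R3 + 10·R1.
R4 ← R4 − 11·R1.
R2 ← R2 / (155/9).
R1 ← R1 + 4/9·R2.
R3 ← R3 + 166/9·R2.
R4 ← R4 − 8/9·R2.
R3 ← R3 / (-469/155).
R1 ← R1 + 17/310·R3.
R2 ← R2 − 233/310·R3.
R4 ← R4 − 5149/310·R3.
R4 ← R4 / (-66163/938).
R1 ← R1 − 505/938·R4.
R2 ← R2 + 2397/938·R4.
R3 ← R3 − 1349/469·R4.
Reading off the reduced rows gives x = 2, y = 3/2, z = -12/5, u = 3/2.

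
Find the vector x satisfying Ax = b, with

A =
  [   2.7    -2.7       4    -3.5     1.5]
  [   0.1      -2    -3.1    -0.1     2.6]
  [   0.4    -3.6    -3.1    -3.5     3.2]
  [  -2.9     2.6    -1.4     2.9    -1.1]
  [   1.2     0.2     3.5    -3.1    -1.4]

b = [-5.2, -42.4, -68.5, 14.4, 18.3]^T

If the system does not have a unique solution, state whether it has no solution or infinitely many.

x_1 = 3, x_2 = 4, x_3 = 6, x_4 = 5, x_5 = -6

Row-reduce the augmented matrix:
R1 ← R1 / (27/10).
R2 ← R2 − 1/10·R1.
R3 ← R3 − 2/5·R1.
R4 ← R4 + 29/10·R1.
R5 ← R5 − 6/5·R1.
R2 ← R2 / (-19/10).
R1 ← R1 + 1·R2.
R3 ← R3 + 16/5·R2.
R4 ← R4 + 3/10·R2.
R5 ← R5 − 7/5·R2.
R3 ← R3 / (9121/5130).
R1 ← R1 − 1637/513·R3.
R2 ← R2 − 877/513·R3.
R4 ← R4 − 17489/5130·R3.
R5 ← R5 + 3443/5130·R3.
R4 ← R4 / (451359/91210).
R1 ← R1 − 37658/9121·R4.
R2 ← R2 − 26443/9121·R4.
R3 ← R3 + 15551/9121·R4.
R5 ← R5 + 121624/45605·R4.
R5 ← R5 / (1635602/2256795).
R1 ← R1 + 279796/451359·R5.
R2 ← R2 + 728876/451359·R5.
R3 ← R3 − 74959/451359·R5.
R4 ← R4 − 238661/451359·R5.
Reading off the reduced rows gives x_1 = 3, x_2 = 4, x_3 = 6, x_4 = 5, x_5 = -6.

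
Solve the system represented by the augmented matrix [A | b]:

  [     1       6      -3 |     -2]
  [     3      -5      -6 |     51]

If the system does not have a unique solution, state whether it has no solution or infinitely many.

infinitely many solutions

Row-reduce:
R2 ← R2 − 3·R1.
R2 ← R2 / (-23).
R1 ← R1 − 6·R2.
Rank is 2 with 3 unknowns, leaving x_3 free.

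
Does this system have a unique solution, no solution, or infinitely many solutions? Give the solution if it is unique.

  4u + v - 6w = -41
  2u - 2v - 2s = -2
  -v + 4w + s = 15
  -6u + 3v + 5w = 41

u = -4, v = -1, w = 4, s = -2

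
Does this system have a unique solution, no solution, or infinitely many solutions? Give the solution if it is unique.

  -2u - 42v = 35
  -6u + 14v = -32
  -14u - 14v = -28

Row-reduce:
R1 ← R1 / (-2).
R2 ← R2 + 6·R1.
R3 ← R3 + 14·R1.
R2 ← R2 / (140).
R1 ← R1 − 21·R2.
R3 ← R3 − 280·R2.
Row 3 reduces to 0 = 1, a contradiction. The system is inconsistent.

no solution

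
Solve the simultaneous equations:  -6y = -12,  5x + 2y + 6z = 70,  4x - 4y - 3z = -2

Row-reduce the augmented matrix:
Swap R1 and R2.
R1 ← R1 / (5).
R3 ← R3 − 4·R1.
R2 ← R2 / (-6).
R1 ← R1 − 2/5·R2.
R3 ← R3 + 28/5·R2.
R3 ← R3 / (-39/5).
R1 ← R1 − 6/5·R3.
Reading off the reduced rows gives x = 6, y = 2, z = 6.

x = 6, y = 2, z = 6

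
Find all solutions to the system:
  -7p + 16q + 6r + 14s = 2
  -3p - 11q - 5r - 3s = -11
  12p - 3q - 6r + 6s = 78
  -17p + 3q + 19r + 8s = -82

Row-reduce the augmented matrix:
R1 ← R1 / (-7).
R2 ← R2 + 3·R1.
R3 ← R3 − 12·R1.
R4 ← R4 + 17·R1.
R2 ← R2 / (-125/7).
R1 ← R1 + 16/7·R2.
R3 ← R3 − 171/7·R2.
R4 ← R4 + 251/7·R2.
R3 ← R3 / (-759/125).
R1 ← R1 − 14/125·R3.
R2 ← R2 − 53/125·R3.
R4 ← R4 − 2454/125·R3.
R4 ← R4 / (1133/23).
R1 ← R1 + 12/23·R4.
R2 ← R2 − 40/23·R4.
R3 ← R3 + 67/23·R4.
Reading off the reduced rows gives p = 4, q = 0, r = -2, s = 3.

p = 4, q = 0, r = -2, s = 3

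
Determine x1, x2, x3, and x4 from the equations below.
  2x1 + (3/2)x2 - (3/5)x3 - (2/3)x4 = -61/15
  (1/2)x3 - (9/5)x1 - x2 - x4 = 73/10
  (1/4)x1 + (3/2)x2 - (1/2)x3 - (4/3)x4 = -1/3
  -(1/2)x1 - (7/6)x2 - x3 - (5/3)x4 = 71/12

Row-reduce the augmented matrix:
R1 ← R1 / (2).
R2 ← R2 + 9/5·R1.
R3 ← R3 − 1/4·R1.
R4 ← R4 + 1/2·R1.
R2 ← R2 / (7/20).
R1 ← R1 − 3/4·R2.
R3 ← R3 − 21/16·R2.
R4 ← R4 + 19/24·R2.
R3 ← R3 / (-11/40).
R1 ← R1 + 3/14·R3.
R2 ← R2 + 4/35·R3.
R4 ← R4 + 521/420·R3.
R4 ← R4 / (-887/33).
R1 ← R1 + 20/33·R4.
R2 ← R2 + 72/11·R4.
R3 ← R3 + 190/11·R4.
Reading off the reduced rows gives x1 = -1, x2 = -2, x3 = 3/2, x4 = -11/4.

x1 = -1, x2 = -2, x3 = 3/2, x4 = -11/4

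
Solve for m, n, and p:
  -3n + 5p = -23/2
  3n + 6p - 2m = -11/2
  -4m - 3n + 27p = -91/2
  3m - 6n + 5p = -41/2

Row-reduce the augmented matrix:
Swap R1 and R2.
R1 ← R1 / (-2).
R3 ← R3 + 4·R1.
R4 ← R4 − 3·R1.
R2 ← R2 / (-3).
R1 ← R1 + 3/2·R2.
R3 ← R3 + 9·R2.
R4 ← R4 + 3/2·R2.
Swap R3 and R4.
R3 ← R3 / (23/2).
R1 ← R1 + 11/2·R3.
R2 ← R2 + 5/3·R3.
R4 reduces to 0 = 0, so the extra equation is consistent.
Reading off the reduced rows gives m = -5/2, n = 1/2, p = -2.

m = -5/2, n = 1/2, p = -2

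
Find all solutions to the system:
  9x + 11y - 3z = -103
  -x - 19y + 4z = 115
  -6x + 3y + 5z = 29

Row-reduce the augmented matrix:
R1 ← R1 / (9).
R2 ← R2 + 1·R1.
R3 ← R3 + 6·R1.
R2 ← R2 / (-160/9).
R1 ← R1 − 11/9·R2.
R3 ← R3 − 31/3·R2.
R3 ← R3 / (821/160).
R1 ← R1 + 13/160·R3.
R2 ← R2 + 33/160·R3.
Reading off the reduced rows gives x = -4, y = -5, z = 4.

x = -4, y = -5, z = 4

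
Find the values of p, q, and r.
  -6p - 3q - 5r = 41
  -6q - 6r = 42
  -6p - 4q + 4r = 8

p = -2, q = -3, r = -4

Row-reduce the augmented matrix:
R1 ← R1 / (-6).
R3 ← R3 + 6·R1.
R2 ← R2 / (-6).
R1 ← R1 − 1/2·R2.
R3 ← R3 + 1·R2.
R3 ← R3 / (10).
R1 ← R1 − 1/3·R3.
R2 ← R2 − 1·R3.
Reading off the reduced rows gives p = -2, q = -3, r = -4.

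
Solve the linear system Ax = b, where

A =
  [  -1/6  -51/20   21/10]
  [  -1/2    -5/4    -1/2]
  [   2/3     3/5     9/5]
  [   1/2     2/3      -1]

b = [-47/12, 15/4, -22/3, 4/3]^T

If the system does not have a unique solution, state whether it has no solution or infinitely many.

Row-reduce:
R1 ← R1 / (-1/6).
R2 ← R2 + 1/2·R1.
R3 ← R3 − 2/3·R1.
R4 ← R4 − 1/2·R1.
R2 ← R2 / (32/5).
R1 ← R1 − 153/10·R2.
R3 ← R3 + 48/5·R2.
R4 ← R4 + 419/60·R2.
Swap R3 and R4.
R3 ← R3 / (-407/192).
R1 ← R1 − 117/32·R3.
R2 ← R2 + 17/16·R3.
Row 4 reduces to 0 = 1/4, a contradiction. The system is inconsistent.

no solution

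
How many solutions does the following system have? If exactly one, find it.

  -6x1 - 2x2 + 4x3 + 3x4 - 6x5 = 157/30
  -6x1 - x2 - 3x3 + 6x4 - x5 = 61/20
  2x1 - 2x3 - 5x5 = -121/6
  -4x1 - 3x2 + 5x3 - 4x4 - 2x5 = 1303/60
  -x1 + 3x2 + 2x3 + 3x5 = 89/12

Row-reduce the augmented matrix:
R1 ← R1 / (-6).
R2 ← R2 + 6·R1.
R3 ← R3 − 2·R1.
R4 ← R4 + 4·R1.
R5 ← R5 + 1·R1.
R1 ← R1 − 1/3·R2.
R3 ← R3 + 2/3·R2.
R4 ← R4 + 5/3·R2.
R5 ← R5 − 10/3·R2.
R3 ← R3 / (-16/3).
R1 ← R1 − 5/3·R3.
R2 ← R2 + 7·R3.
R4 ← R4 + 28/3·R3.
R5 ← R5 − 74/3·R3.
R4 ← R4 / (-25/4).
R1 ← R1 + 9/16·R4.
R2 ← R2 + 15/16·R4.
R3 ← R3 + 9/16·R4.
R5 ← R5 − 27/8·R4.
R5 ← R5 / (-1029/50).
R1 ← R1 + 83/25·R5.
R2 ← R2 − 73/10·R5.
R3 ← R3 + 41/50·R5.
R4 ← R4 + 67/25·R5.
Reading off the reduced rows gives x1 = -5/2, x2 = -7/4, x3 = 4/3, x4 = -6/5, x5 = 5/2.

x1 = -5/2, x2 = -7/4, x3 = 4/3, x4 = -6/5, x5 = 5/2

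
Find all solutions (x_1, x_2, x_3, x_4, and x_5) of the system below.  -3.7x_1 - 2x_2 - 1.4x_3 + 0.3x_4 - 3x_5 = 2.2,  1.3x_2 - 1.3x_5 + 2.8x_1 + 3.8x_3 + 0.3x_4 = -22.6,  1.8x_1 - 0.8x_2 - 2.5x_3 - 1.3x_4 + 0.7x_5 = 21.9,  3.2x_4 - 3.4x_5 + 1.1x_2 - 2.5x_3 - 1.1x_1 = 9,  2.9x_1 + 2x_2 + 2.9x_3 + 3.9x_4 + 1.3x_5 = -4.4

x_1 = 3, x_2 = -5, x_3 = -6, x_4 = 3, x_5 = 2

Row-reduce the augmented matrix:
R1 ← R1 / (-37/10).
R2 ← R2 − 14/5·R1.
R3 ← R3 − 9/5·R1.
R4 ← R4 + 11/10·R1.
R5 ← R5 − 29/10·R1.
R2 ← R2 / (-79/370).
R1 ← R1 − 20/37·R2.
R3 ← R3 + 328/185·R2.
R4 ← R4 − 627/370·R2.
R5 ← R5 − 16/37·R2.
R3 ← R3 / (-20491/790).
R1 ← R1 − 578/79·R3.
R2 ← R2 + 1014/79·R3.
R4 ← R4 − 15537/790·R3.
R5 ← R5 − 5809/790·R3.
R4 ← R4 / (635291/204910).
R1 ← R1 + 6287/20491·R4.
R2 ← R2 − 5499/20491·R4.
R3 ← R3 − 4369/20491·R4.
R5 ← R5 − 744791/204910·R4.
R5 ← R5 / (33000112/3176455).
R1 ← R1 + 612588/635291·R5.
R2 ← R2 − 2033243/635291·R5.
R3 ← R3 + 316901/635291·R5.
R4 ← R4 + 1832080/635291·R5.
Reading off the reduced rows gives x_1 = 3, x_2 = -5, x_3 = -6, x_4 = 3, x_5 = 2.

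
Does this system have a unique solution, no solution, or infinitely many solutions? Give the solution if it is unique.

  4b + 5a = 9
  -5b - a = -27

a = -3, b = 6

From equation 2: a = 27 − 5·b.
Substitute into equation 1 and solve: b = 6.
Then a = -3.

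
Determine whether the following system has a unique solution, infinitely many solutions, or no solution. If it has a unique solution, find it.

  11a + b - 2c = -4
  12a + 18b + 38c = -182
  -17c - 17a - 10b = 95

infinitely many solutions

Row-reduce:
R1 ← R1 / (11).
R2 ← R2 − 12·R1.
R3 ← R3 + 17·R1.
R2 ← R2 / (186/11).
R1 ← R1 − 1/11·R2.
R3 ← R3 + 93/11·R2.
Rank is 2 with 3 unknowns, leaving c free.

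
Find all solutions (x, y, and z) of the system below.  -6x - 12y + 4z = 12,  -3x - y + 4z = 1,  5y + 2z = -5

Row-reduce:
R1 ← R1 / (-6).
R2 ← R2 + 3·R1.
R2 ← R2 / (5).
R1 ← R1 − 2·R2.
R3 ← R3 − 5·R2.
Rank is 2 with 3 unknowns, leaving z free.

infinitely many solutions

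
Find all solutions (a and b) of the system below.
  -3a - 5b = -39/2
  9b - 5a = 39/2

a = 3/2, b = 3

Row-reduce the augmented matrix:
R1 ← R1 / (-3).
R2 ← R2 + 5·R1.
R2 ← R2 / (52/3).
R1 ← R1 − 5/3·R2.
Reading off the reduced rows gives a = 3/2, b = 3.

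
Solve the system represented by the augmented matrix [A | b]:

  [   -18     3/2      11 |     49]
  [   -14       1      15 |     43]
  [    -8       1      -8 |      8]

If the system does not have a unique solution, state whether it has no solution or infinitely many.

Row-reduce:
R1 ← R1 / (-18).
R2 ← R2 + 14·R1.
R3 ← R3 + 8·R1.
R2 ← R2 / (-1/6).
R1 ← R1 + 1/12·R2.
R3 ← R3 − 1/3·R2.
Row 3 reduces to 0 = -4, a contradiction. The system is inconsistent.

no solution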